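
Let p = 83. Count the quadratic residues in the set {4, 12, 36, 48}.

(4/83) = +1 → QR.
(12/83) = +1 → QR.
(36/83) = +1 → QR.
(48/83) = +1 → QR.
Total quadratic residues among the 4: 4.

4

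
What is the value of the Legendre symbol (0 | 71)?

0

Top reduces to 0: gcd > 1, so the symbol is 0.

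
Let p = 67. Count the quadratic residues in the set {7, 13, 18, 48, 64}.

1

(7/67) = -1 → non-residue.
(13/67) = -1 → non-residue.
(18/67) = -1 → non-residue.
(48/67) = -1 → non-residue.
(64/67) = +1 → QR.
Total quadratic residues among the 5: 1.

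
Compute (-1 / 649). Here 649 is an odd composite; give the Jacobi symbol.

1

First reduce: -1 ≡ 648 (mod 649).
Pull out 2^3: since 649 ≡ 1 (mod 8), (2/649) = +1, so (2/649)^3 = +1.
Reciprocity: 81 ≡ 1 and 649 ≡ 1 (mod 4), so (81/649) = +(649/81).
Reduce top mod 81: now compute (1/81).
Reached (1/81) = 1. Collecting the sign flips along the way, the symbol is +1.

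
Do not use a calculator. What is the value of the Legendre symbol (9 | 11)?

Euler's criterion: (9/11) ≡ 9^5 (mod 11).
9^2 ≡ 4 (mod 11)
9^4 ≡ 5 (mod 11)
9^5 = 9^(4+1) ≡ 1 (mod 11).
Result is 1, so (9/11) = 1.

1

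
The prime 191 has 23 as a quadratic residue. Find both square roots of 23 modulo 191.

Since 191 ≡ 3 (mod 4), a square root of 23 is 23^((191+1)/4) = 23^48 mod 191.
Repeated squaring: 23^2≡147, 23^4≡26, 23^8≡103, 23^16≡104, 23^32≡120 (mod 191).
23^48 = 23^(32+16) ≡ 65 (mod 191).
Check: 65² = 4225 ≡ 23 (mod 191). The two roots are 65 and 126.

65, 126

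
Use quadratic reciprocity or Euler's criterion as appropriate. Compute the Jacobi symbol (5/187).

-1

Reciprocity: 5 ≡ 1 and 187 ≡ 3 (mod 4), so (5/187) = +(187/5).
Reduce top mod 5: now compute (2/5).
Pull out 2: since 5 ≡ 5 (mod 8), (2/5) = -1.
Reached (1/5) = 1. Collecting the sign flips along the way, the symbol is -1.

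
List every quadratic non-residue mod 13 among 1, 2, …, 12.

2 5 6 7 8 11

Square k = 1,…,6 (k and 13−k give the same square):
1²=1, 2²=4, 3²=9, 4²≡3, 5²≡12, 6²≡10 (mod 13).
The residues are {1, 3, 4, 9, 10, 12}; the non-residues are the remaining 6 nonzero classes.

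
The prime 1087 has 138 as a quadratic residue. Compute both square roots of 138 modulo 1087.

35, 1052

Since 1087 ≡ 3 (mod 4), a square root of 138 is 138^((1087+1)/4) = 138^272 mod 1087.
Repeated squaring: 138^2≡565, 138^4≡734, 138^8≡691, 138^16≡288, 138^32≡332, 138^64≡437, 138^128≡744, 138^256≡253 (mod 1087).
138^272 = 138^(256+16) ≡ 35 (mod 1087).
Check: 35² = 1225 ≡ 138 (mod 1087). The two roots are 35 and 1052.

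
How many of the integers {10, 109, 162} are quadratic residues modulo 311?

3

(10/311) = +1 → QR.
(109/311) = +1 → QR.
(162/311) = +1 → QR.
Total quadratic residues among the 3: 3.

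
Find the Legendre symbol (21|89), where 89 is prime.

Euler's criterion: (21/89) ≡ 21^44 (mod 89).
21^2 ≡ 85 (mod 89)
21^4 ≡ 16 (mod 89)
21^8 ≡ 78 (mod 89)
21^16 ≡ 32 (mod 89)
21^32 ≡ 45 (mod 89)
21^44 = 21^(32+8+4) ≡ 1 (mod 89).
Result is 1, so (21/89) = 1.

1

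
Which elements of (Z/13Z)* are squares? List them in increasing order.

1, 3, 4, 9, 10, 12

Square k = 1,…,6 (k and 13−k give the same square):
1²=1, 2²=4, 3²=9, 4²≡3, 5²≡12, 6²≡10 (mod 13).
So the quadratic residues mod 13 are {1, 3, 4, 9, 10, 12}.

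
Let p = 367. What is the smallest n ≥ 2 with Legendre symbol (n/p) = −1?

3

(2/367) = +1, so 2 is a residue.
(3/367) = −1, so 3 is the smallest positive non-residue mod 367.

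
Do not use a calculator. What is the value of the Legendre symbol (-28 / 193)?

Euler's criterion: (-28/193) ≡ 165^96 (mod 193).
165^2 ≡ 12 (mod 193)
165^4 ≡ 144 (mod 193)
165^8 ≡ 85 (mod 193)
165^16 ≡ 84 (mod 193)
165^32 ≡ 108 (mod 193)
165^64 ≡ 84 (mod 193)
165^96 = 165^(64+32) ≡ 1 (mod 193).
Result is 1, so (-28/193) = 1.

1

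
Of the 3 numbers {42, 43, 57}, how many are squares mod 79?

1

(42/79) = +1 → QR.
(43/79) = -1 → non-residue.
(57/79) = -1 → non-residue.
Total quadratic residues among the 3: 1.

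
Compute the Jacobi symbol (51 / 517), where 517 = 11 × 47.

Reciprocity: 51 ≡ 3 and 517 ≡ 1 (mod 4), so (51/517) = +(517/51).
Reduce top mod 51: now compute (7/51).
Reciprocity: 7 ≡ 3 and 51 ≡ 3 (mod 4), so (7/51) = −(51/7).
Reduce top mod 7: now compute (2/7).
Pull out 2: since 7 ≡ 7 (mod 8), (2/7) = +1.
Reached (1/7) = 1. Collecting the sign flips along the way, the symbol is -1.

-1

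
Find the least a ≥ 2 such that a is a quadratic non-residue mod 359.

7

(2/359) = +1, so 2 is a residue.
(3/359) = +1, so 3 is a residue.
(4/359) = +1, so 4 is a residue.
(5/359) = +1, so 5 is a residue.
(6/359) = +1, so 6 is a residue.
(7/359) = −1, so 7 is the smallest positive non-residue mod 359.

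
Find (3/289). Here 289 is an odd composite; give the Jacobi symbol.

1

Reciprocity: 3 ≡ 3 and 289 ≡ 1 (mod 4), so (3/289) = +(289/3).
Reduce top mod 3: now compute (1/3).
Reached (1/3) = 1. Collecting the sign flips along the way, the symbol is +1.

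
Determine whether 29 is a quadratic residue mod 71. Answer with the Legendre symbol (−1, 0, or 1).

1

Reciprocity: 29 ≡ 1 and 71 ≡ 3 (mod 4), so (29/71) = +(71/29).
Reduce top mod 29: now compute (13/29).
Reciprocity: 13 ≡ 1 and 29 ≡ 1 (mod 4), so (13/29) = +(29/13).
Reduce top mod 13: now compute (3/13).
Reciprocity: 3 ≡ 3 and 13 ≡ 1 (mod 4), so (3/13) = +(13/3).
Reduce top mod 3: now compute (1/3).
Reached (1/3) = 1. Collecting the sign flips along the way, the symbol is +1.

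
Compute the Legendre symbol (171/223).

Reciprocity: 171 ≡ 3 and 223 ≡ 3 (mod 4), so (171/223) = −(223/171).
Reduce top mod 171: now compute (52/171).
Pull out 2^2: since 171 ≡ 3 (mod 8), (2/171) = -1, so (2/171)^2 = +1.
Reciprocity: 13 ≡ 1 and 171 ≡ 3 (mod 4), so (13/171) = +(171/13).
Reduce top mod 13: now compute (2/13).
Pull out 2: since 13 ≡ 5 (mod 8), (2/13) = -1.
Reached (1/13) = 1. Collecting the sign flips along the way, the symbol is +1.

1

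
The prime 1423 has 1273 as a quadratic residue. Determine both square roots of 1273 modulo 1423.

536, 887

Since 1423 ≡ 3 (mod 4), a square root of 1273 is 1273^((1423+1)/4) = 1273^356 mod 1423.
Repeated squaring: 1273^2≡1155, 1273^4≡674, 1273^8≡339, 1273^16≡1081, 1273^32≡278, 1273^64≡442, 1273^128≡413, 1273^256≡1232 (mod 1423).
1273^356 = 1273^(256+64+32+4) ≡ 887 (mod 1423).
Check: 887² = 786769 ≡ 1273 (mod 1423). The two roots are 536 and 887.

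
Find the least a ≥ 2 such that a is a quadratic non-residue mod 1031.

(2/1031) = +1, so 2 is a residue.
(3/1031) = +1, so 3 is a residue.
(4/1031) = +1, so 4 is a residue.
(5/1031) = +1, so 5 is a residue.
(6/1031) = +1, so 6 is a residue.
(7/1031) = −1, so 7 is the smallest positive non-residue mod 1031.

7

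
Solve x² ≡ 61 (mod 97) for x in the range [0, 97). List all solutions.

97 ≡ 1 (mod 4), so we find a root by search.
Trying successive values, 35² = 1225 ≡ 61 (mod 97). The other root is 97 − 35 = 62.

35, 62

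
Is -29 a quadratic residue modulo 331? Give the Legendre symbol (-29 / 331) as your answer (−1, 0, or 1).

1

First reduce: -29 ≡ 302 (mod 331).
Pull out 2: since 331 ≡ 3 (mod 8), (2/331) = -1.
Reciprocity: 151 ≡ 3 and 331 ≡ 3 (mod 4), so (151/331) = −(331/151).
Reduce top mod 151: now compute (29/151).
Reciprocity: 29 ≡ 1 and 151 ≡ 3 (mod 4), so (29/151) = +(151/29).
Reduce top mod 29: now compute (6/29).
Pull out 2: since 29 ≡ 5 (mod 8), (2/29) = -1.
Reciprocity: 3 ≡ 3 and 29 ≡ 1 (mod 4), so (3/29) = +(29/3).
Reduce top mod 3: now compute (2/3).
Pull out 2: since 3 ≡ 3 (mod 8), (2/3) = -1.
Reached (1/3) = 1. Collecting the sign flips along the way, the symbol is +1.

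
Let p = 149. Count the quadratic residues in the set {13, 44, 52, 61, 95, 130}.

3

(13/149) = -1 → non-residue.
(44/149) = -1 → non-residue.
(52/149) = -1 → non-residue.
(61/149) = +1 → QR.
(95/149) = +1 → QR.
(130/149) = +1 → QR.
Total quadratic residues among the 6: 3.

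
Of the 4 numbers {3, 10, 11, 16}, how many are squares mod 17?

1

(3/17) = -1 → non-residue.
(10/17) = -1 → non-residue.
(11/17) = -1 → non-residue.
(16/17) = +1 → QR.
Total quadratic residues among the 4: 1.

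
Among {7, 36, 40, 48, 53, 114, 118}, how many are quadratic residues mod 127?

1

(7/127) = -1 → non-residue.
(36/127) = +1 → QR.
(40/127) = -1 → non-residue.
(48/127) = -1 → non-residue.
(53/127) = -1 → non-residue.
(114/127) = -1 → non-residue.
(118/127) = -1 → non-residue.
Total quadratic residues among the 7: 1.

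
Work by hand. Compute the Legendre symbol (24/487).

-1

Pull out 2^3: since 487 ≡ 7 (mod 8), (2/487) = +1, so (2/487)^3 = +1.
Reciprocity: 3 ≡ 3 and 487 ≡ 3 (mod 4), so (3/487) = −(487/3).
Reduce top mod 3: now compute (1/3).
Reached (1/3) = 1. Collecting the sign flips along the way, the symbol is -1.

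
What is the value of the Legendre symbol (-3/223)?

1

First reduce: -3 ≡ 220 (mod 223).
Pull out 2^2: since 223 ≡ 7 (mod 8), (2/223) = +1, so (2/223)^2 = +1.
Reciprocity: 55 ≡ 3 and 223 ≡ 3 (mod 4), so (55/223) = −(223/55).
Reduce top mod 55: now compute (3/55).
Reciprocity: 3 ≡ 3 and 55 ≡ 3 (mod 4), so (3/55) = −(55/3).
Reduce top mod 3: now compute (1/3).
Reached (1/3) = 1. Collecting the sign flips along the way, the symbol is +1.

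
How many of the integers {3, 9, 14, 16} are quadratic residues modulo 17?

2

(3/17) = -1 → non-residue.
(9/17) = +1 → QR.
(14/17) = -1 → non-residue.
(16/17) = +1 → QR.
Total quadratic residues among the 4: 2.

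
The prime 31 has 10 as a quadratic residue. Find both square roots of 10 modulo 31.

Since 31 ≡ 3 (mod 4), a square root of 10 is 10^((31+1)/4) = 10^8 mod 31.
Repeated squaring: 10^2≡7, 10^4≡18, 10^8≡14 (mod 31).
10^8 = 10^(8) ≡ 14 (mod 31).
Check: 14² = 196 ≡ 10 (mod 31). The two roots are 14 and 17.

14, 17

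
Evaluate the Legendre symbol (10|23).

Euler's criterion: (10/23) ≡ 10^11 (mod 23).
10^2 ≡ 8 (mod 23)
10^4 ≡ 18 (mod 23)
10^8 ≡ 2 (mod 23)
10^11 = 10^(8+2+1) ≡ 22 (mod 23).
Result is 22 ≡ −1, so (10/23) = −1.

-1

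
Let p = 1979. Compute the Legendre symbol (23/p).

-1

Reciprocity: 23 ≡ 3 and 1979 ≡ 3 (mod 4), so (23/1979) = −(1979/23).
Reduce top mod 23: now compute (1/23).
Reached (1/23) = 1. Collecting the sign flips along the way, the symbol is -1.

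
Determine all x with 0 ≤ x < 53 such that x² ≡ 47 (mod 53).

10, 43

53 ≡ 1 (mod 4), so we find a root by search.
Trying successive values, 10² = 100 ≡ 47 (mod 53). The other root is 53 − 10 = 43.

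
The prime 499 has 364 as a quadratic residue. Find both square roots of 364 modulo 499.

66, 433

Since 499 ≡ 3 (mod 4), a square root of 364 is 364^((499+1)/4) = 364^125 mod 499.
Repeated squaring: 364^2≡261, 364^4≡257, 364^8≡181, 364^16≡326, 364^32≡488, 364^64≡121 (mod 499).
364^125 = 364^(64+32+16+8+4+1) ≡ 433 (mod 499).
Check: 433² = 187489 ≡ 364 (mod 499). The two roots are 66 and 433.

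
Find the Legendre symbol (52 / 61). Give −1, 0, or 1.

1

Euler's criterion: (52/61) ≡ 52^30 (mod 61).
52^2 ≡ 20 (mod 61)
52^4 ≡ 34 (mod 61)
52^8 ≡ 58 (mod 61)
52^16 ≡ 9 (mod 61)
52^30 = 52^(16+8+4+2) ≡ 1 (mod 61).
Result is 1, so (52/61) = 1.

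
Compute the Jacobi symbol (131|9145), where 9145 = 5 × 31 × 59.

Reciprocity: 131 ≡ 3 and 9145 ≡ 1 (mod 4), so (131/9145) = +(9145/131).
Reduce top mod 131: now compute (106/131).
Pull out 2: since 131 ≡ 3 (mod 8), (2/131) = -1.
Reciprocity: 53 ≡ 1 and 131 ≡ 3 (mod 4), so (53/131) = +(131/53).
Reduce top mod 53: now compute (25/53).
Reciprocity: 25 ≡ 1 and 53 ≡ 1 (mod 4), so (25/53) = +(53/25).
Reduce top mod 25: now compute (3/25).
Reciprocity: 3 ≡ 3 and 25 ≡ 1 (mod 4), so (3/25) = +(25/3).
Reduce top mod 3: now compute (1/3).
Reached (1/3) = 1. Collecting the sign flips along the way, the symbol is -1.

-1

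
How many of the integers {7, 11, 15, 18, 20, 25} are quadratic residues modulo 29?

3

(7/29) = +1 → QR.
(11/29) = -1 → non-residue.
(15/29) = -1 → non-residue.
(18/29) = -1 → non-residue.
(20/29) = +1 → QR.
(25/29) = +1 → QR.
Total quadratic residues among the 6: 3.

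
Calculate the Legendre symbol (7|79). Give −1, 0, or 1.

-1

Reciprocity: 7 ≡ 3 and 79 ≡ 3 (mod 4), so (7/79) = −(79/7).
Reduce top mod 7: now compute (2/7).
Pull out 2: since 7 ≡ 7 (mod 8), (2/7) = +1.
Reached (1/7) = 1. Collecting the sign flips along the way, the symbol is -1.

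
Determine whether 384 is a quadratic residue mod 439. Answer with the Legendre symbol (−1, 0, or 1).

-1

Euler's criterion: (384/439) ≡ 384^219 (mod 439).
384^2 ≡ 391 (mod 439)
384^4 ≡ 109 (mod 439)
384^8 ≡ 28 (mod 439)
384^16 ≡ 345 (mod 439)
384^32 ≡ 56 (mod 439)
384^64 ≡ 63 (mod 439)
384^128 ≡ 18 (mod 439)
384^219 = 384^(128+64+16+8+2+1) ≡ 438 (mod 439).
Result is 438 ≡ −1, so (384/439) = −1.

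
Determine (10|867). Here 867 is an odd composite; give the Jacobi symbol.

Pull out 2: since 867 ≡ 3 (mod 8), (2/867) = -1.
Reciprocity: 5 ≡ 1 and 867 ≡ 3 (mod 4), so (5/867) = +(867/5).
Reduce top mod 5: now compute (2/5).
Pull out 2: since 5 ≡ 5 (mod 8), (2/5) = -1.
Reached (1/5) = 1. Collecting the sign flips along the way, the symbol is +1.

1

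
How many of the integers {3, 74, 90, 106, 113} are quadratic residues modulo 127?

(3/127) = -1 → non-residue.
(74/127) = +1 → QR.
(90/127) = -1 → non-residue.
(106/127) = -1 → non-residue.
(113/127) = +1 → QR.
Total quadratic residues among the 5: 2.

2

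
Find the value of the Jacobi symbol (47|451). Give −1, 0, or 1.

Reciprocity: 47 ≡ 3 and 451 ≡ 3 (mod 4), so (47/451) = −(451/47).
Reduce top mod 47: now compute (28/47).
Pull out 2^2: since 47 ≡ 7 (mod 8), (2/47) = +1, so (2/47)^2 = +1.
Reciprocity: 7 ≡ 3 and 47 ≡ 3 (mod 4), so (7/47) = −(47/7).
Reduce top mod 7: now compute (5/7).
Reciprocity: 5 ≡ 1 and 7 ≡ 3 (mod 4), so (5/7) = +(7/5).
Reduce top mod 5: now compute (2/5).
Pull out 2: since 5 ≡ 5 (mod 8), (2/5) = -1.
Reached (1/5) = 1. Collecting the sign flips along the way, the symbol is -1.

-1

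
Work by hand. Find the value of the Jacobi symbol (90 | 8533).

Pull out 2: since 8533 ≡ 5 (mod 8), (2/8533) = -1.
Reciprocity: 45 ≡ 1 and 8533 ≡ 1 (mod 4), so (45/8533) = +(8533/45).
Reduce top mod 45: now compute (28/45).
Pull out 2^2: since 45 ≡ 5 (mod 8), (2/45) = -1, so (2/45)^2 = +1.
Reciprocity: 7 ≡ 3 and 45 ≡ 1 (mod 4), so (7/45) = +(45/7).
Reduce top mod 7: now compute (3/7).
Reciprocity: 3 ≡ 3 and 7 ≡ 3 (mod 4), so (3/7) = −(7/3).
Reduce top mod 3: now compute (1/3).
Reached (1/3) = 1. Collecting the sign flips along the way, the symbol is +1.

1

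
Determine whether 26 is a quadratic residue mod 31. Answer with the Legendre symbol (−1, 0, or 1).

-1

Pull out 2: since 31 ≡ 7 (mod 8), (2/31) = +1.
Reciprocity: 13 ≡ 1 and 31 ≡ 3 (mod 4), so (13/31) = +(31/13).
Reduce top mod 13: now compute (5/13).
Reciprocity: 5 ≡ 1 and 13 ≡ 1 (mod 4), so (5/13) = +(13/5).
Reduce top mod 5: now compute (3/5).
Reciprocity: 3 ≡ 3 and 5 ≡ 1 (mod 4), so (3/5) = +(5/3).
Reduce top mod 3: now compute (2/3).
Pull out 2: since 3 ≡ 3 (mod 8), (2/3) = -1.
Reached (1/3) = 1. Collecting the sign flips along the way, the symbol is -1.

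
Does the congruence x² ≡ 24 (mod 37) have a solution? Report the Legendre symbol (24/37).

Pull out 2^3: since 37 ≡ 5 (mod 8), (2/37) = -1, so (2/37)^3 = -1.
Reciprocity: 3 ≡ 3 and 37 ≡ 1 (mod 4), so (3/37) = +(37/3).
Reduce top mod 3: now compute (1/3).
Reached (1/3) = 1. Collecting the sign flips along the way, the symbol is -1.

-1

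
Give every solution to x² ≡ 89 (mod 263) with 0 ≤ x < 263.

103, 160

Since 263 ≡ 3 (mod 4), a square root of 89 is 89^((263+1)/4) = 89^66 mod 263.
Repeated squaring: 89^2≡31, 89^4≡172, 89^8≡128, 89^16≡78, 89^32≡35, 89^64≡173 (mod 263).
89^66 = 89^(64+2) ≡ 103 (mod 263).
Check: 103² = 10609 ≡ 89 (mod 263). The two roots are 103 and 160.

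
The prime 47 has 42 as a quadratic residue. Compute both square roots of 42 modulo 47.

Since 47 ≡ 3 (mod 4), a square root of 42 is 42^((47+1)/4) = 42^12 mod 47.
Repeated squaring: 42^2≡25, 42^4≡14, 42^8≡8 (mod 47).
42^12 = 42^(8+4) ≡ 18 (mod 47).
Check: 18² = 324 ≡ 42 (mod 47). The two roots are 18 and 29.

18, 29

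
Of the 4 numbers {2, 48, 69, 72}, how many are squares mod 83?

(2/83) = -1 → non-residue.
(48/83) = +1 → QR.
(69/83) = +1 → QR.
(72/83) = -1 → non-residue.
Total quadratic residues among the 4: 2.

2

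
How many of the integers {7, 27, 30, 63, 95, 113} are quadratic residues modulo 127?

(7/127) = -1 → non-residue.
(27/127) = -1 → non-residue.
(30/127) = +1 → QR.
(63/127) = -1 → non-residue.
(95/127) = -1 → non-residue.
(113/127) = +1 → QR.
Total quadratic residues among the 6: 2.

2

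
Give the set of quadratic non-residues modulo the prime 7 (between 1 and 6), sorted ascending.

Square k = 1,…,3 (k and 7−k give the same square):
1²=1, 2²=4, 3²≡2 (mod 7).
The residues are {1, 2, 4}; the non-residues are the remaining 3 nonzero classes.

3,5,6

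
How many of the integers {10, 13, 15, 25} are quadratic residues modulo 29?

(10/29) = -1 → non-residue.
(13/29) = +1 → QR.
(15/29) = -1 → non-residue.
(25/29) = +1 → QR.
Total quadratic residues among the 4: 2.

2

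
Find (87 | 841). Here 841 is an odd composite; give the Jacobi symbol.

Reciprocity: 87 ≡ 3 and 841 ≡ 1 (mod 4), so (87/841) = +(841/87).
Reduce top mod 87: now compute (58/87).
Pull out 2: since 87 ≡ 7 (mod 8), (2/87) = +1.
Reciprocity: 29 ≡ 1 and 87 ≡ 3 (mod 4), so (29/87) = +(87/29).
Reduce top mod 29: now compute (0/29).
Top reduces to 0: gcd > 1, so the symbol is 0.

0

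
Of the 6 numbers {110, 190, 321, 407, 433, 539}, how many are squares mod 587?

(110/587) = -1 → non-residue.
(190/587) = -1 → non-residue.
(321/587) = -1 → non-residue.
(407/587) = +1 → QR.
(433/587) = -1 → non-residue.
(539/587) = -1 → non-residue.
Total quadratic residues among the 6: 1.

1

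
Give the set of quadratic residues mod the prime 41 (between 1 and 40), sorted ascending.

1 2 4 5 8 9 10 16 18 20 21 23 25 31 32 33 36 37 39 40

Square k = 1,…,20 (k and 41−k give the same square):
1²=1, 2²=4, 3²=9, 4²=16, 5²=25, 6²=36, 7²≡8, 8²≡23, 9²≡40, 10²≡18, 11²≡39, 12²≡21, 13²≡5, 14²≡32, 15²≡20, 16²≡10, 17²≡2, 18²≡37, 19²≡33, 20²≡31 (mod 41).
So the quadratic residues mod 41 are {1, 2, 4, 5, 8, 9, 10, 16, 18, 20, 21, 23, 25, 31, 32, 33, 36, 37, 39, 40}.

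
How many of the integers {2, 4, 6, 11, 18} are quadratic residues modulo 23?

(2/23) = +1 → QR.
(4/23) = +1 → QR.
(6/23) = +1 → QR.
(11/23) = -1 → non-residue.
(18/23) = +1 → QR.
Total quadratic residues among the 5: 4.

4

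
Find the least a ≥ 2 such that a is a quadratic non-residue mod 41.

(2/41) = +1, so 2 is a residue.
(3/41) = −1, so 3 is the smallest positive non-residue mod 41.

3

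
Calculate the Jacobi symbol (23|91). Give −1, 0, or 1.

1

Reciprocity: 23 ≡ 3 and 91 ≡ 3 (mod 4), so (23/91) = −(91/23).
Reduce top mod 23: now compute (22/23).
Pull out 2: since 23 ≡ 7 (mod 8), (2/23) = +1.
Reciprocity: 11 ≡ 3 and 23 ≡ 3 (mod 4), so (11/23) = −(23/11).
Reduce top mod 11: now compute (1/11).
Reached (1/11) = 1. Collecting the sign flips along the way, the symbol is +1.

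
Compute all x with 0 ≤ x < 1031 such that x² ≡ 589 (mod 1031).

Since 1031 ≡ 3 (mod 4), a square root of 589 is 589^((1031+1)/4) = 589^258 mod 1031.
Repeated squaring: 589^2≡505, 589^4≡368, 589^8≡363, 589^16≡832, 589^32≡423, 589^64≡566, 589^128≡746, 589^256≡807 (mod 1031).
589^258 = 589^(256+2) ≡ 290 (mod 1031).
Check: 290² = 84100 ≡ 589 (mod 1031). The two roots are 290 and 741.

290, 741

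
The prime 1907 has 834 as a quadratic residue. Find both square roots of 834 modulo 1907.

Since 1907 ≡ 3 (mod 4), a square root of 834 is 834^((1907+1)/4) = 834^477 mod 1907.
Repeated squaring: 834^2≡1408, 834^4≡1091, 834^8≡313, 834^16≡712, 834^32≡1589, 834^64≡53, 834^128≡902, 834^256≡1222 (mod 1907).
834^477 = 834^(256+128+64+16+8+4+1) ≡ 1501 (mod 1907).
Check: 1501² = 2253001 ≡ 834 (mod 1907). The two roots are 406 and 1501.

406, 1501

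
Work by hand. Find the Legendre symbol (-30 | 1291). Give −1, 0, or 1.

-1

First reduce: -30 ≡ 1261 (mod 1291).
Reciprocity: 1261 ≡ 1 and 1291 ≡ 3 (mod 4), so (1261/1291) = +(1291/1261).
Reduce top mod 1261: now compute (30/1261).
Pull out 2: since 1261 ≡ 5 (mod 8), (2/1261) = -1.
Reciprocity: 15 ≡ 3 and 1261 ≡ 1 (mod 4), so (15/1261) = +(1261/15).
Reduce top mod 15: now compute (1/15).
Reached (1/15) = 1. Collecting the sign flips along the way, the symbol is -1.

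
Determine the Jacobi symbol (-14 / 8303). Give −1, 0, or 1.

First reduce: -14 ≡ 8289 (mod 8303).
Reciprocity: 8289 ≡ 1 and 8303 ≡ 3 (mod 4), so (8289/8303) = +(8303/8289).
Reduce top mod 8289: now compute (14/8289).
Pull out 2: since 8289 ≡ 1 (mod 8), (2/8289) = +1.
Reciprocity: 7 ≡ 3 and 8289 ≡ 1 (mod 4), so (7/8289) = +(8289/7).
Reduce top mod 7: now compute (1/7).
Reached (1/7) = 1. Collecting the sign flips along the way, the symbol is +1.

1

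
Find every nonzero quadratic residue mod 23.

Square k = 1,…,11 (k and 23−k give the same square):
1²=1, 2²=4, 3²=9, 4²=16, 5²≡2, 6²≡13, 7²≡3, 8²≡18, 9²≡12, 10²≡8, 11²≡6 (mod 23).
So the quadratic residues mod 23 are {1, 2, 3, 4, 6, 8, 9, 12, 13, 16, 18}.

1,2,3,4,6,8,9,12,13,16,18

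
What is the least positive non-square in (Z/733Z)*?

(2/733) = −1, so 2 is the smallest positive non-residue mod 733.

2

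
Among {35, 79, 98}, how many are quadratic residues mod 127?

(35/127) = +1 → QR.
(79/127) = +1 → QR.
(98/127) = +1 → QR.
Total quadratic residues among the 3: 3.

3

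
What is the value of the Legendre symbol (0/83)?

Top reduces to 0: gcd > 1, so the symbol is 0.

0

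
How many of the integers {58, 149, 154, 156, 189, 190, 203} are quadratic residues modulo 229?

4

(58/229) = +1 → QR.
(149/229) = +1 → QR.
(154/229) = +1 → QR.
(156/229) = -1 → non-residue.
(189/229) = -1 → non-residue.
(190/229) = -1 → non-residue.
(203/229) = +1 → QR.
Total quadratic residues among the 7: 4.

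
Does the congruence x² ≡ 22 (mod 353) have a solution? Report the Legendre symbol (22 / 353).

Euler's criterion: (22/353) ≡ 22^176 (mod 353).
22^2 ≡ 131 (mod 353)
22^4 ≡ 217 (mod 353)
22^8 ≡ 140 (mod 353)
22^16 ≡ 185 (mod 353)
22^32 ≡ 337 (mod 353)
22^64 ≡ 256 (mod 353)
22^128 ≡ 231 (mod 353)
22^176 = 22^(128+32+16) ≡ 1 (mod 353).
Result is 1, so (22/353) = 1.

1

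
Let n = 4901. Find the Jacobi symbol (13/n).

Reciprocity: 13 ≡ 1 and 4901 ≡ 1 (mod 4), so (13/4901) = +(4901/13).
Reduce top mod 13: now compute (0/13).
Top reduces to 0: gcd > 1, so the symbol is 0.

0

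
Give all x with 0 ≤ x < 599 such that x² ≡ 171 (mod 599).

37, 562

Since 599 ≡ 3 (mod 4), a square root of 171 is 171^((599+1)/4) = 171^150 mod 599.
Repeated squaring: 171^2≡489, 171^4≡120, 171^8≡24, 171^16≡576, 171^32≡529, 171^64≡108, 171^128≡283 (mod 599).
171^150 = 171^(128+16+4+2) ≡ 37 (mod 599).
Check: 37² = 1369 ≡ 171 (mod 599). The two roots are 37 and 562.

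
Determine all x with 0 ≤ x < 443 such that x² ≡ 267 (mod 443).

209, 234

Since 443 ≡ 3 (mod 4), a square root of 267 is 267^((443+1)/4) = 267^111 mod 443.
Repeated squaring: 267^2≡409, 267^4≡270, 267^8≡248, 267^16≡370, 267^32≡13, 267^64≡169 (mod 443).
267^111 = 267^(64+32+8+4+2+1) ≡ 209 (mod 443).
Check: 209² = 43681 ≡ 267 (mod 443). The two roots are 209 and 234.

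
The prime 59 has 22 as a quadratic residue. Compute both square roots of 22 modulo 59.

Since 59 ≡ 3 (mod 4), a square root of 22 is 22^((59+1)/4) = 22^15 mod 59.
Repeated squaring: 22^2≡12, 22^4≡26, 22^8≡27 (mod 59).
22^15 = 22^(8+4+2+1) ≡ 9 (mod 59).
Check: 9² = 81 ≡ 22 (mod 59). The two roots are 9 and 50.

9, 50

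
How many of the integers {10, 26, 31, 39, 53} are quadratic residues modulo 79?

(10/79) = +1 → QR.
(26/79) = +1 → QR.
(31/79) = +1 → QR.
(39/79) = -1 → non-residue.
(53/79) = -1 → non-residue.
Total quadratic residues among the 5: 3.

3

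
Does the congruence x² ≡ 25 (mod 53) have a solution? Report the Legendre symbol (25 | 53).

Reciprocity: 25 ≡ 1 and 53 ≡ 1 (mod 4), so (25/53) = +(53/25).
Reduce top mod 25: now compute (3/25).
Reciprocity: 3 ≡ 3 and 25 ≡ 1 (mod 4), so (3/25) = +(25/3).
Reduce top mod 3: now compute (1/3).
Reached (1/3) = 1. Collecting the sign flips along the way, the symbol is +1.

1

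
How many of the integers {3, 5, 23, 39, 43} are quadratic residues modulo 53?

1

(3/53) = -1 → non-residue.
(5/53) = -1 → non-residue.
(23/53) = -1 → non-residue.
(39/53) = -1 → non-residue.
(43/53) = +1 → QR.
Total quadratic residues among the 5: 1.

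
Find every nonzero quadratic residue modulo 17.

Square k = 1,…,8 (k and 17−k give the same square):
1²=1, 2²=4, 3²=9, 4²=16, 5²≡8, 6²≡2, 7²≡15, 8²≡13 (mod 17).
So the quadratic residues mod 17 are {1, 2, 4, 8, 9, 13, 15, 16}.

1,2,4,8,9,13,15,16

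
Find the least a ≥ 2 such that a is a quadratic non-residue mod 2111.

(2/2111) = +1, so 2 is a residue.
(3/2111) = +1, so 3 is a residue.
(4/2111) = +1, so 4 is a residue.
(5/2111) = +1, so 5 is a residue.
(6/2111) = +1, so 6 is a residue.
(7/2111) = −1, so 7 is the smallest positive non-residue mod 2111.

7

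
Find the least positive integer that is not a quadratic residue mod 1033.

(2/1033) = +1, so 2 is a residue.
(3/1033) = +1, so 3 is a residue.
(4/1033) = +1, so 4 is a residue.
(5/1033) = −1, so 5 is the smallest positive non-residue mod 1033.

5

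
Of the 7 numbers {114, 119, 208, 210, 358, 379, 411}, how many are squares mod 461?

2

(114/461) = +1 → QR.
(119/461) = -1 → non-residue.
(208/461) = -1 → non-residue.
(210/461) = -1 → non-residue.
(358/461) = +1 → QR.
(379/461) = -1 → non-residue.
(411/461) = -1 → non-residue.
Total quadratic residues among the 7: 2.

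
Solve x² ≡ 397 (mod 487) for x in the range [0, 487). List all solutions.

79, 408

Since 487 ≡ 3 (mod 4), a square root of 397 is 397^((487+1)/4) = 397^122 mod 487.
Repeated squaring: 397^2≡308, 397^4≡386, 397^8≡461, 397^16≡189, 397^32≡170, 397^64≡167 (mod 487).
397^122 = 397^(64+32+16+8+2) ≡ 408 (mod 487).
Check: 408² = 166464 ≡ 397 (mod 487). The two roots are 79 and 408.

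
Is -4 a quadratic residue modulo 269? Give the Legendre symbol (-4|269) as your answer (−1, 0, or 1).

1

First reduce: -4 ≡ 265 (mod 269).
Reciprocity: 265 ≡ 1 and 269 ≡ 1 (mod 4), so (265/269) = +(269/265).
Reduce top mod 265: now compute (4/265).
Pull out 2^2: since 265 ≡ 1 (mod 8), (2/265) = +1, so (2/265)^2 = +1.
Reached (1/265) = 1. Collecting the sign flips along the way, the symbol is +1.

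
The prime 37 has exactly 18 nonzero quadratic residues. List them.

Square k = 1,…,18 (k and 37−k give the same square):
1²=1, 2²=4, 3²=9, 4²=16, 5²=25, 6²=36, 7²≡12, 8²≡27, 9²≡7, 10²≡26, 11²≡10, 12²≡33, 13²≡21, 14²≡11, 15²≡3, 16²≡34, 17²≡30, 18²≡28 (mod 37).
So the quadratic residues mod 37 are {1, 3, 4, 7, 9, 10, 11, 12, 16, 21, 25, 26, 27, 28, 30, 33, 34, 36}.

1, 3, 4, 7, 9, 10, 11, 12, 16, 21, 25, 26, 27, 28, 30, 33, 34, 36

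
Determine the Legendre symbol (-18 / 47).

First reduce: -18 ≡ 29 (mod 47).
Reciprocity: 29 ≡ 1 and 47 ≡ 3 (mod 4), so (29/47) = +(47/29).
Reduce top mod 29: now compute (18/29).
Pull out 2: since 29 ≡ 5 (mod 8), (2/29) = -1.
Reciprocity: 9 ≡ 1 and 29 ≡ 1 (mod 4), so (9/29) = +(29/9).
Reduce top mod 9: now compute (2/9).
Pull out 2: since 9 ≡ 1 (mod 8), (2/9) = +1.
Reached (1/9) = 1. Collecting the sign flips along the way, the symbol is -1.

-1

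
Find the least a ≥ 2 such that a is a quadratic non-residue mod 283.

(2/283) = −1, so 2 is the smallest positive non-residue mod 283.

2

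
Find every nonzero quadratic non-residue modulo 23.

Square k = 1,…,11 (k and 23−k give the same square):
1²=1, 2²=4, 3²=9, 4²=16, 5²≡2, 6²≡13, 7²≡3, 8²≡18, 9²≡12, 10²≡8, 11²≡6 (mod 23).
The residues are {1, 2, 3, 4, 6, 8, 9, 12, 13, 16, 18}; the non-residues are the remaining 11 nonzero classes.

5 7 10 11 14 15 17 19 20 21 22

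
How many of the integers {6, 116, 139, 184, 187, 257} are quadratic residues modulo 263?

3

(6/263) = +1 → QR.
(116/263) = -1 → non-residue.
(139/263) = -1 → non-residue.
(184/263) = +1 → QR.
(187/263) = +1 → QR.
(257/263) = -1 → non-residue.
Total quadratic residues among the 6: 3.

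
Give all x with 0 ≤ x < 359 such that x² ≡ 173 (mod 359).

Since 359 ≡ 3 (mod 4), a square root of 173 is 173^((359+1)/4) = 173^90 mod 359.
Repeated squaring: 173^2≡132, 173^4≡192, 173^8≡246, 173^16≡204, 173^32≡331, 173^64≡66 (mod 359).
173^90 = 173^(64+16+8+2) ≡ 243 (mod 359).
Check: 243² = 59049 ≡ 173 (mod 359). The two roots are 116 and 243.

116, 243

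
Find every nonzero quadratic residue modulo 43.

1,4,6,9,10,11,13,14,15,16,17,21,23,24,25,31,35,36,38,40,41

Square k = 1,…,21 (k and 43−k give the same square):
1²=1, 2²=4, 3²=9, 4²=16, 5²=25, 6²=36, 7²≡6, 8²≡21, 9²≡38, 10²≡14, 11²≡35, 12²≡15, 13²≡40, 14²≡24, 15²≡10, 16²≡41, 17²≡31, 18²≡23, 19²≡17, 20²≡13, 21²≡11 (mod 43).
So the quadratic residues mod 43 are {1, 4, 6, 9, 10, 11, 13, 14, 15, 16, 17, 21, 23, 24, 25, 31, 35, 36, 38, 40, 41}.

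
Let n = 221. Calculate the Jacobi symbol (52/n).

Pull out 2^2: since 221 ≡ 5 (mod 8), (2/221) = -1, so (2/221)^2 = +1.
Reciprocity: 13 ≡ 1 and 221 ≡ 1 (mod 4), so (13/221) = +(221/13).
Reduce top mod 13: now compute (0/13).
Top reduces to 0: gcd > 1, so the symbol is 0.

0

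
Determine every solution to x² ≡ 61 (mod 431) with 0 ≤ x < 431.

161, 270

Since 431 ≡ 3 (mod 4), a square root of 61 is 61^((431+1)/4) = 61^108 mod 431.
Repeated squaring: 61^2≡273, 61^4≡397, 61^8≡294, 61^16≡236, 61^32≡97, 61^64≡358 (mod 431).
61^108 = 61^(64+32+8+4) ≡ 270 (mod 431).
Check: 270² = 72900 ≡ 61 (mod 431). The two roots are 161 and 270.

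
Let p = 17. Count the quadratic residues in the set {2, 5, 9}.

2

(2/17) = +1 → QR.
(5/17) = -1 → non-residue.
(9/17) = +1 → QR.
Total quadratic residues among the 3: 2.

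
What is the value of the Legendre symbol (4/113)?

Pull out 2^2: since 113 ≡ 1 (mod 8), (2/113) = +1, so (2/113)^2 = +1.
Reached (1/113) = 1. Collecting the sign flips along the way, the symbol is +1.

1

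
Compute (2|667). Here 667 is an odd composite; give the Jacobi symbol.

Pull out 2: since 667 ≡ 3 (mod 8), (2/667) = -1.
Reached (1/667) = 1. Collecting the sign flips along the way, the symbol is -1.

-1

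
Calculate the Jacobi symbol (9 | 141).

0

Reciprocity: 9 ≡ 1 and 141 ≡ 1 (mod 4), so (9/141) = +(141/9).
Reduce top mod 9: now compute (6/9).
Pull out 2: since 9 ≡ 1 (mod 8), (2/9) = +1.
Reciprocity: 3 ≡ 3 and 9 ≡ 1 (mod 4), so (3/9) = +(9/3).
Reduce top mod 3: now compute (0/3).
Top reduces to 0: gcd > 1, so the symbol is 0.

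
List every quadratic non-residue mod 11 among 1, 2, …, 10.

2 6 7 8 10

Square k = 1,…,5 (k and 11−k give the same square):
1²=1, 2²=4, 3²=9, 4²≡5, 5²≡3 (mod 11).
The residues are {1, 3, 4, 5, 9}; the non-residues are the remaining 5 nonzero classes.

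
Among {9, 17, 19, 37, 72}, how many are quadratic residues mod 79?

3

(9/79) = +1 → QR.
(17/79) = -1 → non-residue.
(19/79) = +1 → QR.
(37/79) = -1 → non-residue.
(72/79) = +1 → QR.
Total quadratic residues among the 5: 3.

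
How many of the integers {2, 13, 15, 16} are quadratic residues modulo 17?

4

(2/17) = +1 → QR.
(13/17) = +1 → QR.
(15/17) = +1 → QR.
(16/17) = +1 → QR.
Total quadratic residues among the 4: 4.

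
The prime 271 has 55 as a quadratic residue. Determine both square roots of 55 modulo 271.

41, 230

Since 271 ≡ 3 (mod 4), a square root of 55 is 55^((271+1)/4) = 55^68 mod 271.
Repeated squaring: 55^2≡44, 55^4≡39, 55^8≡166, 55^16≡185, 55^32≡79, 55^64≡8 (mod 271).
55^68 = 55^(64+4) ≡ 41 (mod 271).
Check: 41² = 1681 ≡ 55 (mod 271). The two roots are 41 and 230.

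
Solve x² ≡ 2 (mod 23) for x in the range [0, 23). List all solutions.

Since 23 ≡ 3 (mod 4), a square root of 2 is 2^((23+1)/4) = 2^6 mod 23.
Repeated squaring: 2^2≡4, 2^4≡16 (mod 23).
2^6 = 2^(4+2) ≡ 18 (mod 23).
Check: 18² = 324 ≡ 2 (mod 23). The two roots are 5 and 18.

5, 18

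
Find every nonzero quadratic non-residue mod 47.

5 10 11 13 15 19 20 22 23 26 29 30 31 33 35 38 39 40 41 43 44 45 46

Square k = 1,…,23 (k and 47−k give the same square):
1²=1, 2²=4, 3²=9, 4²=16, 5²=25, 6²=36, 7²≡2, 8²≡17, 9²≡34, 10²≡6, 11²≡27, 12²≡3, 13²≡28, 14²≡8, 15²≡37, 16²≡21, 17²≡7, 18²≡42, 19²≡32, 20²≡24, 21²≡18, 22²≡14, 23²≡12 (mod 47).
The residues are {1, 2, 3, 4, 6, 7, 8, 9, 12, 14, 16, 17, 18, 21, 24, 25, 27, 28, 32, 34, 36, 37, 42}; the non-residues are the remaining 23 nonzero classes.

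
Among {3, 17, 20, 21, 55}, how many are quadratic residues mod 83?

(3/83) = +1 → QR.
(17/83) = +1 → QR.
(20/83) = -1 → non-residue.
(21/83) = +1 → QR.
(55/83) = -1 → non-residue.
Total quadratic residues among the 5: 3.

3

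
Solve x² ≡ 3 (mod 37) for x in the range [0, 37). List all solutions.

37 ≡ 1 (mod 4), so we find a root by search.
Trying successive values, 15² = 225 ≡ 3 (mod 37). The other root is 37 − 15 = 22.

15, 22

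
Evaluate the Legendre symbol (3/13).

1

Reciprocity: 3 ≡ 3 and 13 ≡ 1 (mod 4), so (3/13) = +(13/3).
Reduce top mod 3: now compute (1/3).
Reached (1/3) = 1. Collecting the sign flips along the way, the symbol is +1.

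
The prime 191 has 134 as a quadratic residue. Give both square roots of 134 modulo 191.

Since 191 ≡ 3 (mod 4), a square root of 134 is 134^((191+1)/4) = 134^48 mod 191.
Repeated squaring: 134^2≡2, 134^4≡4, 134^8≡16, 134^16≡65, 134^32≡23 (mod 191).
134^48 = 134^(32+16) ≡ 158 (mod 191).
Check: 158² = 24964 ≡ 134 (mod 191). The two roots are 33 and 158.

33, 158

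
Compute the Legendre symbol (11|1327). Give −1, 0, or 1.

Reciprocity: 11 ≡ 3 and 1327 ≡ 3 (mod 4), so (11/1327) = −(1327/11).
Reduce top mod 11: now compute (7/11).
Reciprocity: 7 ≡ 3 and 11 ≡ 3 (mod 4), so (7/11) = −(11/7).
Reduce top mod 7: now compute (4/7).
Pull out 2^2: since 7 ≡ 7 (mod 8), (2/7) = +1, so (2/7)^2 = +1.
Reached (1/7) = 1. Collecting the sign flips along the way, the symbol is +1.

1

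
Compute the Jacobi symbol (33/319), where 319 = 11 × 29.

Reciprocity: 33 ≡ 1 and 319 ≡ 3 (mod 4), so (33/319) = +(319/33).
Reduce top mod 33: now compute (22/33).
Pull out 2: since 33 ≡ 1 (mod 8), (2/33) = +1.
Reciprocity: 11 ≡ 3 and 33 ≡ 1 (mod 4), so (11/33) = +(33/11).
Reduce top mod 11: now compute (0/11).
Top reduces to 0: gcd > 1, so the symbol is 0.

0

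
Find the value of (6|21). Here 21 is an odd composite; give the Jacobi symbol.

0

Pull out 2: since 21 ≡ 5 (mod 8), (2/21) = -1.
Reciprocity: 3 ≡ 3 and 21 ≡ 1 (mod 4), so (3/21) = +(21/3).
Reduce top mod 3: now compute (0/3).
Top reduces to 0: gcd > 1, so the symbol is 0.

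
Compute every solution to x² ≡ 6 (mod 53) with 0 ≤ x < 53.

53 ≡ 1 (mod 4), so we find a root by search.
Trying successive values, 18² = 324 ≡ 6 (mod 53). The other root is 53 − 18 = 35.

18, 35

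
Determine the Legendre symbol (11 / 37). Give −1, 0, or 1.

Reciprocity: 11 ≡ 3 and 37 ≡ 1 (mod 4), so (11/37) = +(37/11).
Reduce top mod 11: now compute (4/11).
Pull out 2^2: since 11 ≡ 3 (mod 8), (2/11) = -1, so (2/11)^2 = +1.
Reached (1/11) = 1. Collecting the sign flips along the way, the symbol is +1.

1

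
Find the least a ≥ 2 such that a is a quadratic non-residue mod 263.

(2/263) = +1, so 2 is a residue.
(3/263) = +1, so 3 is a residue.
(4/263) = +1, so 4 is a residue.
(5/263) = −1, so 5 is the smallest positive non-residue mod 263.

5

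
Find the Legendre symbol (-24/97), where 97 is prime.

1

First reduce: -24 ≡ 73 (mod 97).
Reciprocity: 73 ≡ 1 and 97 ≡ 1 (mod 4), so (73/97) = +(97/73).
Reduce top mod 73: now compute (24/73).
Pull out 2^3: since 73 ≡ 1 (mod 8), (2/73) = +1, so (2/73)^3 = +1.
Reciprocity: 3 ≡ 3 and 73 ≡ 1 (mod 4), so (3/73) = +(73/3).
Reduce top mod 3: now compute (1/3).
Reached (1/3) = 1. Collecting the sign flips along the way, the symbol is +1.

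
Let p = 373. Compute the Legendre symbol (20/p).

-1

Pull out 2^2: since 373 ≡ 5 (mod 8), (2/373) = -1, so (2/373)^2 = +1.
Reciprocity: 5 ≡ 1 and 373 ≡ 1 (mod 4), so (5/373) = +(373/5).
Reduce top mod 5: now compute (3/5).
Reciprocity: 3 ≡ 3 and 5 ≡ 1 (mod 4), so (3/5) = +(5/3).
Reduce top mod 3: now compute (2/3).
Pull out 2: since 3 ≡ 3 (mod 8), (2/3) = -1.
Reached (1/3) = 1. Collecting the sign flips along the way, the symbol is -1.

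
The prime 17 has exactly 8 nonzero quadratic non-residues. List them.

Square k = 1,…,8 (k and 17−k give the same square):
1²=1, 2²=4, 3²=9, 4²=16, 5²≡8, 6²≡2, 7²≡15, 8²≡13 (mod 17).
The residues are {1, 2, 4, 8, 9, 13, 15, 16}; the non-residues are the remaining 8 nonzero classes.

3 5 6 7 10 11 12 14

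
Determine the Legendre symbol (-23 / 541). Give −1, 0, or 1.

1

Euler's criterion: (-23/541) ≡ 518^270 (mod 541).
518^2 ≡ 529 (mod 541)
518^4 ≡ 144 (mod 541)
518^8 ≡ 178 (mod 541)
518^16 ≡ 306 (mod 541)
518^32 ≡ 43 (mod 541)
518^64 ≡ 226 (mod 541)
518^128 ≡ 222 (mod 541)
518^256 ≡ 53 (mod 541)
518^270 = 518^(256+8+4+2) ≡ 1 (mod 541).
Result is 1, so (-23/541) = 1.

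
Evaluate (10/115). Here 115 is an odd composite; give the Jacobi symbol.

Pull out 2: since 115 ≡ 3 (mod 8), (2/115) = -1.
Reciprocity: 5 ≡ 1 and 115 ≡ 3 (mod 4), so (5/115) = +(115/5).
Reduce top mod 5: now compute (0/5).
Top reduces to 0: gcd > 1, so the symbol is 0.

0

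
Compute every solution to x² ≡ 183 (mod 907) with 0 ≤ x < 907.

Since 907 ≡ 3 (mod 4), a square root of 183 is 183^((907+1)/4) = 183^227 mod 907.
Repeated squaring: 183^2≡837, 183^4≡365, 183^8≡803, 183^16≡839, 183^32≡89, 183^64≡665, 183^128≡516 (mod 907).
183^227 = 183^(128+64+32+2+1) ≡ 832 (mod 907).
Check: 832² = 692224 ≡ 183 (mod 907). The two roots are 75 and 832.

75, 832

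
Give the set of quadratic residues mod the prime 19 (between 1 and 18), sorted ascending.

Square k = 1,…,9 (k and 19−k give the same square):
1²=1, 2²=4, 3²=9, 4²=16, 5²≡6, 6²≡17, 7²≡11, 8²≡7, 9²≡5 (mod 19).
So the quadratic residues mod 19 are {1, 4, 5, 6, 7, 9, 11, 16, 17}.

1 4 5 6 7 9 11 16 17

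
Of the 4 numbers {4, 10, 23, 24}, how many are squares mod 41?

(4/41) = +1 → QR.
(10/41) = +1 → QR.
(23/41) = +1 → QR.
(24/41) = -1 → non-residue.
Total quadratic residues among the 4: 3.

3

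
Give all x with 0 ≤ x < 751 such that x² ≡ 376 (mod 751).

319, 432

Since 751 ≡ 3 (mod 4), a square root of 376 is 376^((751+1)/4) = 376^188 mod 751.
Repeated squaring: 376^2≡188, 376^4≡47, 376^8≡707, 376^16≡434, 376^32≡606, 376^64≡748, 376^128≡9 (mod 751).
376^188 = 376^(128+32+16+8+4) ≡ 319 (mod 751).
Check: 319² = 101761 ≡ 376 (mod 751). The two roots are 319 and 432.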